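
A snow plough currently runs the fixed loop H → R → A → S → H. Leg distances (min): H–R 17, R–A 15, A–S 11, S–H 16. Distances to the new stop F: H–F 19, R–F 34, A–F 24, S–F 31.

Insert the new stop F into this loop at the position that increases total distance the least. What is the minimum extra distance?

Insertion cost between consecutive stops i–j is d(i,F) + d(F,j) − d(i,j):
  between H and R: 19 + 34 − 17 = 36
  between R and A: 34 + 24 − 15 = 43
  between A and S: 24 + 31 − 11 = 44
  between S and H: 31 + 19 − 16 = 34
Cheapest insertion is between S and H, adding 34.
New total = 59 + 34 = 93.

Adding 34 min by placing F on the S–H leg.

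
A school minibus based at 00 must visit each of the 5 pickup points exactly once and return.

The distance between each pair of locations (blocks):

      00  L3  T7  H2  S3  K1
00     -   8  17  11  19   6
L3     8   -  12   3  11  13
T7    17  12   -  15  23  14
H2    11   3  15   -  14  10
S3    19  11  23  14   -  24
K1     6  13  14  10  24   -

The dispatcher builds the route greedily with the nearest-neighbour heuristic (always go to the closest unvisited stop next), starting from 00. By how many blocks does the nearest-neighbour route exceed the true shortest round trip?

From 00: K1=6, L3=8, H2=11, T7=17, S3=19 → choose K1 (6).
From K1: H2=10, L3=13, T7=14, S3=24 → choose H2 (10).
From H2: L3=3, S3=14, T7=15 → choose L3 (3).
From L3: S3=11, T7=12 → choose S3 (11).
From S3: T7=23 → choose T7 (23).
NN route 00 → K1 → H2 → L3 → S3 → T7 → 00 costs 70.
Optimal: 00 → L3 → H2 → S3 → T7 → K1 → 00 costs 68 (by enumerating all 60 distinct tours).
Excess = 70 − 68 = 2.

Excess over optimum: 2 blocks.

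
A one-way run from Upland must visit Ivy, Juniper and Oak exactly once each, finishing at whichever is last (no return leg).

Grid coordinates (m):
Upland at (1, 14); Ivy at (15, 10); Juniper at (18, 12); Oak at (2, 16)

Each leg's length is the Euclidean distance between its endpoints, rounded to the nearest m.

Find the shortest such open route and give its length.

There are 3! = 6 possible orderings.
Upland→Ivy→Juniper→Oak: 15+4+16 = 35
Upland→Ivy→Oak→Juniper: 15+14+16 = 45
Upland→Juniper→Ivy→Oak: 17+4+14 = 35
Upland→Juniper→Oak→Ivy: 17+16+14 = 47
Upland→Oak→Ivy→Juniper: 2+14+4 = 20
Upland→Oak→Juniper→Ivy: 2+16+4 = 22
The minimum is 20.
One shortest path: Upland → Oak → Ivy → Juniper.

20 m — the minimum one-way total.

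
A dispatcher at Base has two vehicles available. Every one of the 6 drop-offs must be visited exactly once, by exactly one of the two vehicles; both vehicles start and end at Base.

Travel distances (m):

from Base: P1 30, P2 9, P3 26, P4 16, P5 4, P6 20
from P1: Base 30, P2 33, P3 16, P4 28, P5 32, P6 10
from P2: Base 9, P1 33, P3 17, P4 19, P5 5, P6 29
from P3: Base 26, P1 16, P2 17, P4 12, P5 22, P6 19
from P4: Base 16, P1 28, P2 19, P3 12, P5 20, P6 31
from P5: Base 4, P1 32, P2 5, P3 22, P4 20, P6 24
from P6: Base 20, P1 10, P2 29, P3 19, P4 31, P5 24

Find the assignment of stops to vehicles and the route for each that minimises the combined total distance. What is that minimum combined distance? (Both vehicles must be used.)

92 m — the smallest possible combined total.

Check every non-empty split of the stops between the two vehicles; for each half take its own optimal tour:
  {P1} + {P2, P3, P4, P5, P6}: 60 + 79 = 139
  {P2} + {P1, P3, P4, P5, P6}: 18 + 82 = 100
  {P1, P2} + {P3, P4, P5, P6}: 72 + 75 = 147
  {P3} + {P1, P2, P4, P5, P6}: 52 + 86 = 138
  {P1, P3} + {P2, P4, P5, P6}: 72 + 79 = 151
  {P2, P3} + {P1, P4, P5, P6}: 52 + 82 = 134
  … (31 splits in total)
  {P2, P5} + {P1, P3, P4, P6}: 18 + 74 = 92  ← best
Best: vehicle 1 Base → P2 → P5 → Base = 18; vehicle 2 Base → P4 → P3 → P1 → P6 → Base = 74; combined 92.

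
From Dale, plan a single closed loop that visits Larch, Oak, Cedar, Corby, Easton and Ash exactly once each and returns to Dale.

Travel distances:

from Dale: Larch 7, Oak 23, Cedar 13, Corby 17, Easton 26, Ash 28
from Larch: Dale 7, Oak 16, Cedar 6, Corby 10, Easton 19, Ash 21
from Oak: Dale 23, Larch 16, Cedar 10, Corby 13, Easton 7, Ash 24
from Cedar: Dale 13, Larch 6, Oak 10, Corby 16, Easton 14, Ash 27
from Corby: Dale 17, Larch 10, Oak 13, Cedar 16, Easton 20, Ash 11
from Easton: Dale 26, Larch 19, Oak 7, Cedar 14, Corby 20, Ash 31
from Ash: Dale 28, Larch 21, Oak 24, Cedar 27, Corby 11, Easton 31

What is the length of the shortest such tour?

86 — the shortest possible round trip.

There are 360 distinct closed tours to check (reversals are equivalent).
Dale - Larch - Oak - Cedar - Corby - Easton - Ash - Dale: 7+16+10+16+20+31+28 = 128
Dale - Larch - Oak - Cedar - Corby - Ash - Easton - Dale: 7+16+10+16+11+31+26 = 117
Dale - Larch - Oak - Cedar - Easton - Corby - Ash - Dale: 7+16+10+14+20+11+28 = 106
Dale - Larch - Oak - Cedar - Easton - Ash - Corby - Dale: 7+16+10+14+31+11+17 = 106
Dale - Larch - Oak - Cedar - Ash - Corby - Easton - Dale: 7+16+10+27+11+20+26 = 117
Dale - Larch - Oak - Cedar - Ash - Easton - Corby - Dale: 7+16+10+27+31+20+17 = 128
Dale - Larch - Oak - Corby - Cedar - Easton - Ash - Dale: 7+16+13+16+14+31+28 = 125
Dale - Larch - Oak - Corby - Cedar - Ash - Easton - Dale: 7+16+13+16+27+31+26 = 136
… (352 more)
Dale - Larch - Cedar - Easton - Oak - Corby - Ash - Dale: 7+6+14+7+13+11+28 = 86  ← best
The minimum is 86.
One optimal route: Dale → Larch → Cedar → Easton → Oak → Corby → Ash → Dale (or its reverse).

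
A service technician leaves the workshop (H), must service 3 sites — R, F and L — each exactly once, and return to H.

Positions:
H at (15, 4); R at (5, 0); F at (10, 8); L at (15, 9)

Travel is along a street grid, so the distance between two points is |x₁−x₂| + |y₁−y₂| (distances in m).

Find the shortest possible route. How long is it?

H → R → F → L → H: 14+13+6+5 = 38
H → R → L → F → H: 14+19+6+9 = 48
H → F → R → L → H: 9+13+19+5 = 46
The minimum is 38.
One optimal route: H → R → F → L → H (or its reverse).

Minimum total distance: 38 m.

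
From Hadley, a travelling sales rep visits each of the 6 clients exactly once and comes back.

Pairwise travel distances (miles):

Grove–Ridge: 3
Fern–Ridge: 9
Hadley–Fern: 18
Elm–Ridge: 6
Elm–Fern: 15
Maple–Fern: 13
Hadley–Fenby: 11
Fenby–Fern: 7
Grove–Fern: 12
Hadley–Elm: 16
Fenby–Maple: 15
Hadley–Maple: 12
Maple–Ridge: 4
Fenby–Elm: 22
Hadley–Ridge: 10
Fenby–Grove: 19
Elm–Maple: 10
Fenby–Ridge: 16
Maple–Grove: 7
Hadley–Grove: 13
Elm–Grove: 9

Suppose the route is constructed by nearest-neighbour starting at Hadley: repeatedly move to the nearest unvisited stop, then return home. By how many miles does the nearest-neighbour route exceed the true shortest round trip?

The nearest-neighbour route is 2 miles longer than optimal.

From Hadley: Ridge=10, Fenby=11, Maple=12, Grove=13, Elm=16, Fern=18 → choose Ridge (10).
From Ridge: Grove=3, Maple=4, Elm=6, Fern=9, Fenby=16 → choose Grove (3).
From Grove: Maple=7, Elm=9, Fern=12, Fenby=19 → choose Maple (7).
From Maple: Elm=10, Fern=13, Fenby=15 → choose Elm (10).
From Elm: Fern=15, Fenby=22 → choose Fern (15).
From Fern: Fenby=7 → choose Fenby (7).
NN route Hadley → Ridge → Grove → Maple → Elm → Fern → Fenby → Hadley costs 63.
Optimal: Hadley → Fenby → Fern → Elm → Grove → Ridge → Maple → Hadley costs 61 (by enumerating all 360 distinct tours).
Excess = 63 − 61 = 2.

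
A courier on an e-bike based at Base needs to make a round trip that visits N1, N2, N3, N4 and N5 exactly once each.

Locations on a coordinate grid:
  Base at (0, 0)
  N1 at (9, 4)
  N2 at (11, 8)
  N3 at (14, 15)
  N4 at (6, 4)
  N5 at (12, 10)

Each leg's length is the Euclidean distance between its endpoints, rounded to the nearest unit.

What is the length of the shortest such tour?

There are 60 distinct closed tours to check (reversals are equivalent).
Base→N1→N2→N3→N4→N5→Base: 10+4+8+14+8+16 = 60
Base→N1→N2→N3→N5→N4→Base: 10+4+8+5+8+7 = 42
Base→N1→N2→N4→N3→N5→Base: 10+4+6+14+5+16 = 55
Base→N1→N2→N4→N5→N3→Base: 10+4+6+8+5+21 = 54
Base→N1→N2→N5→N3→N4→Base: 10+4+2+5+14+7 = 42
Base→N1→N2→N5→N4→N3→Base: 10+4+2+8+14+21 = 59
Base→N1→N3→N2→N4→N5→Base: 10+12+8+6+8+16 = 60
Base→N1→N3→N2→N5→N4→Base: 10+12+8+2+8+7 = 47
Base→N1→N3→N4→N2→N5→Base: 10+12+14+6+2+16 = 60
Base→N1→N3→N4→N5→N2→Base: 10+12+14+8+2+14 = 60
Base→N1→N3→N5→N2→N4→Base: 10+12+5+2+6+7 = 42
Base→N1→N3→N5→N4→N2→Base: 10+12+5+8+6+14 = 55
Base→N1→N4→N2→N3→N5→Base: 10+3+6+8+5+16 = 48
Base→N1→N4→N2→N5→N3→Base: 10+3+6+2+5+21 = 47
… (46 more)
The minimum is 42.
One optimal route: Base → N1 → N2 → N3 → N5 → N4 → Base (or its reverse).

42 — the shortest possible round trip.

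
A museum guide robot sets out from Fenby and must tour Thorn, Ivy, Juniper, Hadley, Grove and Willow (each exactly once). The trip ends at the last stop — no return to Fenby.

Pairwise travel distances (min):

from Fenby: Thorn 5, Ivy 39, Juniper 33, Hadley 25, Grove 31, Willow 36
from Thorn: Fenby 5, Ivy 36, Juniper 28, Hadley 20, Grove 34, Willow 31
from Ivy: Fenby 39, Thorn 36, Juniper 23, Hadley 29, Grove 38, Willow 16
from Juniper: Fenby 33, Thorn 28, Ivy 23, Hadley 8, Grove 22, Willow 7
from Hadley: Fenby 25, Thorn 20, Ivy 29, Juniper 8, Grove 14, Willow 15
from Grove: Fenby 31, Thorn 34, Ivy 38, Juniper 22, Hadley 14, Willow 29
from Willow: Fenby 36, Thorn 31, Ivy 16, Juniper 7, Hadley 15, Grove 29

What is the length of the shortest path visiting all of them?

There are 6! = 720 possible orderings.
Fenby → Thorn → Ivy → Juniper → Hadley → Grove → Willow: 5+36+23+8+14+29 = 115
Fenby → Thorn → Ivy → Juniper → Hadley → Willow → Grove: 5+36+23+8+15+29 = 116
Fenby → Thorn → Ivy → Juniper → Grove → Hadley → Willow: 5+36+23+22+14+15 = 115
Fenby → Thorn → Ivy → Juniper → Grove → Willow → Hadley: 5+36+23+22+29+15 = 130
Fenby → Thorn → Ivy → Juniper → Willow → Hadley → Grove: 5+36+23+7+15+14 = 100
Fenby → Thorn → Ivy → Juniper → Willow → Grove → Hadley: 5+36+23+7+29+14 = 114
Fenby → Thorn → Ivy → Hadley → Juniper → Grove → Willow: 5+36+29+8+22+29 = 129
Fenby → Thorn → Ivy → Hadley → Juniper → Willow → Grove: 5+36+29+8+7+29 = 114
… (712 more)
Fenby → Thorn → Hadley → Grove → Juniper → Willow → Ivy: 5+20+14+22+7+16 = 84  ← best
The minimum is 84.
One shortest path: Fenby → Thorn → Hadley → Grove → Juniper → Willow → Ivy.

Shortest open route: 84 min.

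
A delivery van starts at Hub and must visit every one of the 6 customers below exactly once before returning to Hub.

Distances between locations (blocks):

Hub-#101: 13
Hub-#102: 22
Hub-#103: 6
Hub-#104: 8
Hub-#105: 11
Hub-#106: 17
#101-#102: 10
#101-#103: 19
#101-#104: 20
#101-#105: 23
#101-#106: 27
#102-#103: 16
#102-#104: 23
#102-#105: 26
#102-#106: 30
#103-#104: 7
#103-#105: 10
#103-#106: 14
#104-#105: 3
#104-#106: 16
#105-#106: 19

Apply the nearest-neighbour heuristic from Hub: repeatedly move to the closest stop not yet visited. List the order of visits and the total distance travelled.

Hub → [#103:6 / #104:8 / #105:11 / #101:13 / #106:17 / #102:22] → #103 (6)
#103 → [#104:7 / #105:10 / #106:14 / #102:16 / #101:19] → #104 (7)
#104 → [#105:3 / #106:16 / #101:20 / #102:23] → #105 (3)
#105 → [#106:19 / #101:23 / #102:26] → #106 (19)
#106 → [#101:27 / #102:30] → #101 (27)
#101 → [#102:10] → #102 (10)
Return #102→Hub: 22.
Total = 6 + 7 + 3 + 19 + 27 + 10 + 22 = 94.

Nearest-neighbour total = 94 blocks; route Hub → #103 → #104 → #105 → #106 → #101 → #102 → Hub.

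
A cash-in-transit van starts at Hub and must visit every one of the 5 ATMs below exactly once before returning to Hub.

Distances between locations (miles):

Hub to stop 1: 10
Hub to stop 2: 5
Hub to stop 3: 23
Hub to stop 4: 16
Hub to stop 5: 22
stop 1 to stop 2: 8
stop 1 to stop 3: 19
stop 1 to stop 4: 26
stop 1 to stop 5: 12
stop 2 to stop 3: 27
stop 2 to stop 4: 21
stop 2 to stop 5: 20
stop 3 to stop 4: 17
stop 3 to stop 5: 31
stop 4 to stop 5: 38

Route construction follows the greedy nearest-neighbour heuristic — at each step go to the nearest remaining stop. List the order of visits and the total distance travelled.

Nearest-neighbour total = 89 miles; route Hub → stop 2 → stop 1 → stop 5 → stop 3 → stop 4 → Hub.

From Hub: distances to unvisited — stop 2=5, stop 1=10, stop 4=16, stop 5=22, stop 3=23. Nearest is stop 2 (5).
From stop 2: distances to unvisited — stop 1=8, stop 5=20, stop 4=21, stop 3=27. Nearest is stop 1 (8).
From stop 1: distances to unvisited — stop 5=12, stop 3=19, stop 4=26. Nearest is stop 5 (12).
From stop 5: distances to unvisited — stop 3=31, stop 4=38. Nearest is stop 3 (31).
From stop 3: distances to unvisited — stop 4=17. Nearest is stop 4 (17).
Return stop 4→Hub: 16.
Total = 5 + 8 + 12 + 31 + 17 + 16 = 89.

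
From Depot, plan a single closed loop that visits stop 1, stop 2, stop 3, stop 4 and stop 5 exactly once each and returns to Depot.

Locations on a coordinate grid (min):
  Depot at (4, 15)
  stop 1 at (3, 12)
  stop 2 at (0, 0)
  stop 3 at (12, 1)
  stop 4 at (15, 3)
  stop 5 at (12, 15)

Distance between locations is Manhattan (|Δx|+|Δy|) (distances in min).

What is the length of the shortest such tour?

Shortest round trip = 60 min.

There are 60 distinct closed tours to check (reversals are equivalent).
Depot→stop 1→stop 2→stop 3→stop 4→stop 5→Depot: 4+15+13+5+15+8 = 60
Depot→stop 1→stop 2→stop 3→stop 5→stop 4→Depot: 4+15+13+14+15+23 = 84
Depot→stop 1→stop 2→stop 4→stop 3→stop 5→Depot: 4+15+18+5+14+8 = 64
Depot→stop 1→stop 2→stop 4→stop 5→stop 3→Depot: 4+15+18+15+14+22 = 88
Depot→stop 1→stop 2→stop 5→stop 3→stop 4→Depot: 4+15+27+14+5+23 = 88
Depot→stop 1→stop 2→stop 5→stop 4→stop 3→Depot: 4+15+27+15+5+22 = 88
Depot→stop 1→stop 3→stop 2→stop 4→stop 5→Depot: 4+20+13+18+15+8 = 78
Depot→stop 1→stop 3→stop 2→stop 5→stop 4→Depot: 4+20+13+27+15+23 = 102
Depot→stop 1→stop 3→stop 4→stop 2→stop 5→Depot: 4+20+5+18+27+8 = 82
Depot→stop 1→stop 3→stop 4→stop 5→stop 2→Depot: 4+20+5+15+27+19 = 90
Depot→stop 1→stop 3→stop 5→stop 2→stop 4→Depot: 4+20+14+27+18+23 = 106
Depot→stop 1→stop 3→stop 5→stop 4→stop 2→Depot: 4+20+14+15+18+19 = 90
Depot→stop 1→stop 4→stop 2→stop 3→stop 5→Depot: 4+21+18+13+14+8 = 78
Depot→stop 1→stop 4→stop 2→stop 5→stop 3→Depot: 4+21+18+27+14+22 = 106
… (46 more)
The minimum is 60.
One optimal route: Depot → stop 1 → stop 2 → stop 3 → stop 4 → stop 5 → Depot (or its reverse).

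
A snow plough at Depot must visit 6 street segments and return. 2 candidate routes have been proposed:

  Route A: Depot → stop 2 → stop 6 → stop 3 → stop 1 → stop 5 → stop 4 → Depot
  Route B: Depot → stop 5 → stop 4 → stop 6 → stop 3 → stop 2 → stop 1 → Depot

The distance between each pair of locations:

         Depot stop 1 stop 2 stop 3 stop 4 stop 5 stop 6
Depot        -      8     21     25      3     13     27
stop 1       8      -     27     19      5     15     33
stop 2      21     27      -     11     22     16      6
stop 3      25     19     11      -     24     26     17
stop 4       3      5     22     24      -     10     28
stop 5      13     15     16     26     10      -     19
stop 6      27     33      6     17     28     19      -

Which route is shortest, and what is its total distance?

Route A: 21 + 6 + 17 + 19 + 15 + 10 + 3 = 91
Route B: 13 + 10 + 28 + 17 + 11 + 27 + 8 = 114

Shortest is Route A, total 91.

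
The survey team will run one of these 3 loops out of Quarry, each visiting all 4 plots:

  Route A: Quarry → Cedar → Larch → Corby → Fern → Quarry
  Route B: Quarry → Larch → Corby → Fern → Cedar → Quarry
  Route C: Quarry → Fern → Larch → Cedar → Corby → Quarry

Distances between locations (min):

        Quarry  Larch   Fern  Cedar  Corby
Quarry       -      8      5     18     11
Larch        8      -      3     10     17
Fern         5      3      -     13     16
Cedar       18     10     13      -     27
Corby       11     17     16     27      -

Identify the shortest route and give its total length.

Route A: 18 + 10 + 17 + 16 + 5 = 66
Route B: 8 + 17 + 16 + 13 + 18 = 72
Route C: 5 + 3 + 10 + 27 + 11 = 56

56 min — Route C is the shortest.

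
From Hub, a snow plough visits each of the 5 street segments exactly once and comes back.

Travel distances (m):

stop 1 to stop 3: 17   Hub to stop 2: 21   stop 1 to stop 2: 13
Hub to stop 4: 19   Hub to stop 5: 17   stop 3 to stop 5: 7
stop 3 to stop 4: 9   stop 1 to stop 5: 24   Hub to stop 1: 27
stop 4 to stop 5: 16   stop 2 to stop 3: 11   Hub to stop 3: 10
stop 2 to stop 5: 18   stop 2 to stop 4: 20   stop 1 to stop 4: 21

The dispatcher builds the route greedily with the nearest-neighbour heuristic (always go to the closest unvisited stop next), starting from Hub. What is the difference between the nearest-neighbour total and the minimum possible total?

5 m longer than the optimal tour.

Hub: stop 3=10, stop 5=17, stop 4=19, stop 2=21, stop 1=27 ⇒ stop 3
stop 3: stop 5=7, stop 4=9, stop 2=11, stop 1=17 ⇒ stop 5
stop 5: stop 4=16, stop 2=18, stop 1=24 ⇒ stop 4
stop 4: stop 2=20, stop 1=21 ⇒ stop 2
stop 2: stop 1=13 ⇒ stop 1
NN route Hub → stop 3 → stop 5 → stop 4 → stop 2 → stop 1 → Hub costs 93.
Optimal: Hub → stop 2 → stop 1 → stop 4 → stop 3 → stop 5 → Hub costs 88 (by enumerating all 60 distinct tours).
Excess = 93 − 88 = 5.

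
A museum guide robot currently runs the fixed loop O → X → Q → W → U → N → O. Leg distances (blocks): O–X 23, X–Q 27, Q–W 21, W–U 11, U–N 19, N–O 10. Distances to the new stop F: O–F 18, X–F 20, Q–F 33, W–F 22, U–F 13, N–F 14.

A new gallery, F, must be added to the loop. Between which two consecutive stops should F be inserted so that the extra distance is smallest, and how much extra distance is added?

Insertion cost between consecutive stops i–j is d(i,F) + d(F,j) − d(i,j):
  between O and X: 18 + 20 − 23 = 15
  between X and Q: 20 + 33 − 27 = 26
  between Q and W: 33 + 22 − 21 = 34
  between W and U: 22 + 13 − 11 = 24
  between U and N: 13 + 14 − 19 = 8
  between N and O: 14 + 18 − 10 = 22
Cheapest insertion is between U and N, adding 8.
New total = 111 + 8 = 119.

Adding 8 blocks by placing F on the U–N leg.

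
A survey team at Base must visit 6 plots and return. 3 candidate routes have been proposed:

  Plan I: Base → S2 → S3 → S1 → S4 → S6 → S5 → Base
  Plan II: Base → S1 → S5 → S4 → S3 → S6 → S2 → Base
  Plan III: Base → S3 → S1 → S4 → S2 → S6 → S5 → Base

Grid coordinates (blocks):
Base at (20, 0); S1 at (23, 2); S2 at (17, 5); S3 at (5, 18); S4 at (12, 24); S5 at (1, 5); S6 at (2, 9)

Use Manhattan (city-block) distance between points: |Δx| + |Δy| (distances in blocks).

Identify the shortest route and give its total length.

112 blocks — Plan II is the shortest.

Plan I: 8 + 25 + 34 + 33 + 25 + 5 + 24 = 154
Plan II: 5 + 25 + 30 + 13 + 12 + 19 + 8 = 112
Plan III: 33 + 34 + 33 + 24 + 19 + 5 + 24 = 172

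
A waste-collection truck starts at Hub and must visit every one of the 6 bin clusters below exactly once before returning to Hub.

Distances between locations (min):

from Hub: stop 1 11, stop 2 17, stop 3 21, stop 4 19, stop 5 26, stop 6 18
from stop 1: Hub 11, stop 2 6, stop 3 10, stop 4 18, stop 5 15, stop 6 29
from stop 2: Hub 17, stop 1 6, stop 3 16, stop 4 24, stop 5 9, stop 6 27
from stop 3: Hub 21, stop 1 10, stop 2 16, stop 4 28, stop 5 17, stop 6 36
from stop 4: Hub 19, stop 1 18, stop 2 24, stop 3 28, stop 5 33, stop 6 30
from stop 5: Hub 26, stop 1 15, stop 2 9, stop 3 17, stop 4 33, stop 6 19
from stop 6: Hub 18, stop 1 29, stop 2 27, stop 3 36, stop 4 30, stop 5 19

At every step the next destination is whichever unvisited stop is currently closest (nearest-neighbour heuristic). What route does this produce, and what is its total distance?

From Hub: distances to unvisited — stop 1=11, stop 2=17, stop 6=18, stop 4=19, stop 3=21, stop 5=26. Nearest is stop 1 (11).
From stop 1: distances to unvisited — stop 2=6, stop 3=10, stop 5=15, stop 4=18, stop 6=29. Nearest is stop 2 (6).
From stop 2: distances to unvisited — stop 5=9, stop 3=16, stop 4=24, stop 6=27. Nearest is stop 5 (9).
From stop 5: distances to unvisited — stop 3=17, stop 6=19, stop 4=33. Nearest is stop 3 (17).
From stop 3: distances to unvisited — stop 4=28, stop 6=36. Nearest is stop 4 (28).
From stop 4: distances to unvisited — stop 6=30. Nearest is stop 6 (30).
Return stop 6→Hub: 18.
Total = 11 + 6 + 9 + 17 + 28 + 30 + 18 = 119.

Total distance 119 min via the nearest-neighbour route Hub → stop 1 → stop 2 → stop 5 → stop 3 → stop 4 → stop 6 → Hub.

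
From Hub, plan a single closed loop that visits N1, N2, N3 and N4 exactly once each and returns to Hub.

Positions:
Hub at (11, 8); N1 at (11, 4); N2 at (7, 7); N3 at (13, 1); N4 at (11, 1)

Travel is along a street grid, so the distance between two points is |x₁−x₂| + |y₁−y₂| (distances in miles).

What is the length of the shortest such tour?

26 miles — the shortest possible round trip.

There are 12 distinct closed tours to check (reversals are equivalent).
Hub - N1 - N2 - N3 - N4 - Hub: 4+7+12+2+7 = 32
Hub - N1 - N2 - N4 - N3 - Hub: 4+7+10+2+9 = 32
Hub - N1 - N3 - N2 - N4 - Hub: 4+5+12+10+7 = 38
Hub - N1 - N3 - N4 - N2 - Hub: 4+5+2+10+5 = 26
Hub - N1 - N4 - N2 - N3 - Hub: 4+3+10+12+9 = 38
Hub - N1 - N4 - N3 - N2 - Hub: 4+3+2+12+5 = 26
Hub - N2 - N1 - N3 - N4 - Hub: 5+7+5+2+7 = 26
Hub - N2 - N1 - N4 - N3 - Hub: 5+7+3+2+9 = 26
Hub - N2 - N3 - N1 - N4 - Hub: 5+12+5+3+7 = 32
Hub - N2 - N4 - N1 - N3 - Hub: 5+10+3+5+9 = 32
Hub - N3 - N1 - N2 - N4 - Hub: 9+5+7+10+7 = 38
Hub - N3 - N2 - N1 - N4 - Hub: 9+12+7+3+7 = 38
The minimum is 26.
One optimal route: Hub → N1 → N3 → N4 → N2 → Hub (or its reverse).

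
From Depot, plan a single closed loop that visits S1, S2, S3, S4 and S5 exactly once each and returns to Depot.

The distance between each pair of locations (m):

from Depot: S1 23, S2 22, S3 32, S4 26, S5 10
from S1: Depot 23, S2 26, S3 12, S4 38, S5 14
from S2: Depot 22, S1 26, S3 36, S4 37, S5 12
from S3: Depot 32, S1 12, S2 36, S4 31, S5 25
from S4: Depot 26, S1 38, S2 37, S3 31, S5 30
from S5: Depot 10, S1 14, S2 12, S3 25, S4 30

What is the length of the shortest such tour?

Depot→S1→S2→S3→S4→S5→Depot: 23+26+36+31+30+10 = 156
Depot→S1→S2→S3→S5→S4→Depot: 23+26+36+25+30+26 = 166
Depot→S1→S2→S4→S3→S5→Depot: 23+26+37+31+25+10 = 152
Depot→S1→S2→S4→S5→S3→Depot: 23+26+37+30+25+32 = 173
Depot→S1→S2→S5→S3→S4→Depot: 23+26+12+25+31+26 = 143
Depot→S1→S2→S5→S4→S3→Depot: 23+26+12+30+31+32 = 154
Depot→S1→S3→S2→S4→S5→Depot: 23+12+36+37+30+10 = 148
Depot→S1→S3→S2→S5→S4→Depot: 23+12+36+12+30+26 = 139
Depot→S1→S3→S4→S2→S5→Depot: 23+12+31+37+12+10 = 125
Depot→S1→S3→S4→S5→S2→Depot: 23+12+31+30+12+22 = 130
Depot→S1→S3→S5→S2→S4→Depot: 23+12+25+12+37+26 = 135
Depot→S1→S3→S5→S4→S2→Depot: 23+12+25+30+37+22 = 149
Depot→S1→S4→S2→S3→S5→Depot: 23+38+37+36+25+10 = 169
Depot→S1→S4→S2→S5→S3→Depot: 23+38+37+12+25+32 = 167
… (46 more)
Depot→S2→S5→S1→S3→S4→Depot: 22+12+14+12+31+26 = 117  ← best
The minimum is 117.
One optimal route: Depot → S2 → S5 → S1 → S3 → S4 → Depot (or its reverse).

117 m — the shortest possible round trip.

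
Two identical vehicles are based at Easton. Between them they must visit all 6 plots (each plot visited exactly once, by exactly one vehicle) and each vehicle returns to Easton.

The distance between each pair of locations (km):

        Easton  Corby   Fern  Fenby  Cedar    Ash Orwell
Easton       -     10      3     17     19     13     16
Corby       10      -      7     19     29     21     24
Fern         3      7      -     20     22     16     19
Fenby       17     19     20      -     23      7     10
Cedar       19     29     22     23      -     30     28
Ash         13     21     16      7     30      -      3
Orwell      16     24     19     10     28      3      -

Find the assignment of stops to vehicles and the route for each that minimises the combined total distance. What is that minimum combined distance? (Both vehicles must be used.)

88 km — the smallest possible combined total.

Try each way of splitting the stops between the two vehicles (each non-empty) and, for each split, find the best tour for each vehicle:
  {Corby} + {Fern, Fenby, Cedar, Ash, Orwell}: 20 + 74 = 94
  {Fern} + {Corby, Fenby, Cedar, Ash, Orwell}: 6 + 86 = 92
  {Corby, Fern} + {Fenby, Cedar, Ash, Orwell}: 20 + 68 = 88
  {Fenby} + {Corby, Fern, Cedar, Ash, Orwell}: 34 + 81 = 115
  {Corby, Fenby} + {Fern, Cedar, Ash, Orwell}: 46 + 69 = 115
  {Fern, Fenby} + {Corby, Cedar, Ash, Orwell}: 40 + 81 = 121
  … (31 splits in total)
Best: vehicle 1 Easton → Corby → Fern → Easton = 20; vehicle 2 Easton → Cedar → Fenby → Ash → Orwell → Easton = 68; combined 88.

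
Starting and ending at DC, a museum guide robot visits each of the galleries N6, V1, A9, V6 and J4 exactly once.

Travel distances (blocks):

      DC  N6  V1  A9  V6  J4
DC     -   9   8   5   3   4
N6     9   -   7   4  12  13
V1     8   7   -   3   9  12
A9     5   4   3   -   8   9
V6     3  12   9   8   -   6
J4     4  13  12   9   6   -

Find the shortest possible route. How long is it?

With 5 stops there are 5!/2 = 60 distinct round trips (a route and its reverse cost the same).
DC→N6→V1→A9→V6→J4→DC: 9+7+3+8+6+4 = 37
DC→N6→V1→A9→J4→V6→DC: 9+7+3+9+6+3 = 37
DC→N6→V1→V6→A9→J4→DC: 9+7+9+8+9+4 = 46
DC→N6→V1→V6→J4→A9→DC: 9+7+9+6+9+5 = 45
DC→N6→V1→J4→A9→V6→DC: 9+7+12+9+8+3 = 48
DC→N6→V1→J4→V6→A9→DC: 9+7+12+6+8+5 = 47
DC→N6→A9→V1→V6→J4→DC: 9+4+3+9+6+4 = 35
DC→N6→A9→V1→J4→V6→DC: 9+4+3+12+6+3 = 37
DC→N6→A9→V6→V1→J4→DC: 9+4+8+9+12+4 = 46
DC→N6→A9→V6→J4→V1→DC: 9+4+8+6+12+8 = 47
DC→N6→A9→J4→V1→V6→DC: 9+4+9+12+9+3 = 46
DC→N6→A9→J4→V6→V1→DC: 9+4+9+6+9+8 = 45
DC→N6→V6→V1→A9→J4→DC: 9+12+9+3+9+4 = 46
DC→N6→V6→V1→J4→A9→DC: 9+12+9+12+9+5 = 56
… (46 more)
The minimum is 35.
One optimal route: DC → N6 → A9 → V1 → V6 → J4 → DC (or its reverse).

Shortest round trip = 35 blocks.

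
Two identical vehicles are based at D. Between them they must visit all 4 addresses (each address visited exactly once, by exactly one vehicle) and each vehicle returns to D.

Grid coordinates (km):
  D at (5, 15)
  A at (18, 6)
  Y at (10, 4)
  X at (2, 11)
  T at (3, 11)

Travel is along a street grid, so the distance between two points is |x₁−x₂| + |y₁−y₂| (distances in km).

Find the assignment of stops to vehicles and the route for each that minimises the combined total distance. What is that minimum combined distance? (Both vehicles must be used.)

Try each way of splitting the stops between the two vehicles (each non-empty) and, for each split, find the best tour for each vehicle:
  {A} + {Y, X, T}: 44 + 38 = 82
  {Y} + {A, X, T}: 32 + 50 = 82
  {A, Y} + {X, T}: 48 + 14 = 62
  {X} + {A, Y, T}: 14 + 52 = 66
  {A, X} + {Y, T}: 50 + 36 = 86
  {Y, X} + {A, T}: 38 + 48 = 86
  … (7 splits in total)
Best: vehicle 1 D → A → Y → D = 48; vehicle 2 D → X → T → D = 14; combined 62.

Minimum combined distance: 62 km.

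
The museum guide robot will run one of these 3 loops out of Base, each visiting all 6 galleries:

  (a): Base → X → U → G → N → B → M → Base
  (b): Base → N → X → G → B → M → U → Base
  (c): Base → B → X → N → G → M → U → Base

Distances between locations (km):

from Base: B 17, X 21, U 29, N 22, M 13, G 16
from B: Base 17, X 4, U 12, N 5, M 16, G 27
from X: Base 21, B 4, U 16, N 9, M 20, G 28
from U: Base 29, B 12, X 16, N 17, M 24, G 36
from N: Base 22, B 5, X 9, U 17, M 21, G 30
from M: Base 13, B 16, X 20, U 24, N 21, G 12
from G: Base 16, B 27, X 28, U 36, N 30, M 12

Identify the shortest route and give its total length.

(a): 21 + 16 + 36 + 30 + 5 + 16 + 13 = 137
(b): 22 + 9 + 28 + 27 + 16 + 24 + 29 = 155
(c): 17 + 4 + 9 + 30 + 12 + 24 + 29 = 125

125 km — (c) is the shortest.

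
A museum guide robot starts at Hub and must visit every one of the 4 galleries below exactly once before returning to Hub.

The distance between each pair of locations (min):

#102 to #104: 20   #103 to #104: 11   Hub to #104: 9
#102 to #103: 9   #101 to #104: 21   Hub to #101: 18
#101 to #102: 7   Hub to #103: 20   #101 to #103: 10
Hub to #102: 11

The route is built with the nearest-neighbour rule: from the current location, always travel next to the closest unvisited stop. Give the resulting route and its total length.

Total distance 54 min via the nearest-neighbour route Hub → #104 → #103 → #102 → #101 → Hub.

From Hub: distances to unvisited — #104=9, #102=11, #101=18, #103=20. Nearest is #104 (9).
From #104: distances to unvisited — #103=11, #102=20, #101=21. Nearest is #103 (11).
From #103: distances to unvisited — #102=9, #101=10. Nearest is #102 (9).
From #102: distances to unvisited — #101=7. Nearest is #101 (7).
Return #101→Hub: 18.
Total = 9 + 11 + 9 + 7 + 18 = 54.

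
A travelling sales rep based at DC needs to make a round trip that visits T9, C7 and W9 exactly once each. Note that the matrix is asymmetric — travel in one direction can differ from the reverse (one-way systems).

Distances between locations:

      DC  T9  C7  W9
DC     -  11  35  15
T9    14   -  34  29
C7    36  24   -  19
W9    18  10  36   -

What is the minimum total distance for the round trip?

Minimum total distance: 78.

DC→T9→C7→W9→DC: 11+34+19+18 = 82
DC→T9→W9→C7→DC: 11+29+36+36 = 112
DC→C7→T9→W9→DC: 35+24+29+18 = 106
DC→C7→W9→T9→DC: 35+19+10+14 = 78
DC→W9→T9→C7→DC: 15+10+34+36 = 95
DC→W9→C7→T9→DC: 15+36+24+14 = 89
The minimum is 78.
One optimal route: DC → C7 → W9 → T9 → DC.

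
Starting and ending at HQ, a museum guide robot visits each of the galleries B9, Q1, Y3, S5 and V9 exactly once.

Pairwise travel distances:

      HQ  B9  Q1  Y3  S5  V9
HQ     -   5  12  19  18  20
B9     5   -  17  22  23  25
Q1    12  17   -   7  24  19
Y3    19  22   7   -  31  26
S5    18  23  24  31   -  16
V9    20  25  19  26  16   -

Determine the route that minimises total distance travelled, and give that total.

HQ - B9 - Q1 - Y3 - S5 - V9 - HQ: 5+17+7+31+16+20 = 96
HQ - B9 - Q1 - Y3 - V9 - S5 - HQ: 5+17+7+26+16+18 = 89
HQ - B9 - Q1 - S5 - Y3 - V9 - HQ: 5+17+24+31+26+20 = 123
HQ - B9 - Q1 - S5 - V9 - Y3 - HQ: 5+17+24+16+26+19 = 107
HQ - B9 - Q1 - V9 - Y3 - S5 - HQ: 5+17+19+26+31+18 = 116
HQ - B9 - Q1 - V9 - S5 - Y3 - HQ: 5+17+19+16+31+19 = 107
HQ - B9 - Y3 - Q1 - S5 - V9 - HQ: 5+22+7+24+16+20 = 94
HQ - B9 - Y3 - Q1 - V9 - S5 - HQ: 5+22+7+19+16+18 = 87
HQ - B9 - Y3 - S5 - Q1 - V9 - HQ: 5+22+31+24+19+20 = 121
HQ - B9 - Y3 - S5 - V9 - Q1 - HQ: 5+22+31+16+19+12 = 105
HQ - B9 - Y3 - V9 - Q1 - S5 - HQ: 5+22+26+19+24+18 = 114
HQ - B9 - Y3 - V9 - S5 - Q1 - HQ: 5+22+26+16+24+12 = 105
HQ - B9 - S5 - Q1 - Y3 - V9 - HQ: 5+23+24+7+26+20 = 105
HQ - B9 - S5 - Q1 - V9 - Y3 - HQ: 5+23+24+19+26+19 = 116
… (46 more)
The minimum is 87.
One optimal route: HQ → B9 → Y3 → Q1 → V9 → S5 → HQ (or its reverse).

Shortest round trip = 87.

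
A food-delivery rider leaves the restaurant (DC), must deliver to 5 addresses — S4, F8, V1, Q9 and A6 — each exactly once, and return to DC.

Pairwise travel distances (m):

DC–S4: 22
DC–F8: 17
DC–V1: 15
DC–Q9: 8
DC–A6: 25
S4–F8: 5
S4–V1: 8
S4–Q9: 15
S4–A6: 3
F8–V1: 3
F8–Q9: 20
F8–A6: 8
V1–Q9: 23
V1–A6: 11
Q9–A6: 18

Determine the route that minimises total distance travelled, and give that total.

Minimum total distance: 52 m.

With 5 stops there are 5!/2 = 60 distinct round trips (a route and its reverse cost the same).
DC→S4→F8→V1→Q9→A6→DC: 22+5+3+23+18+25 = 96
DC→S4→F8→V1→A6→Q9→DC: 22+5+3+11+18+8 = 67
DC→S4→F8→Q9→V1→A6→DC: 22+5+20+23+11+25 = 106
DC→S4→F8→Q9→A6→V1→DC: 22+5+20+18+11+15 = 91
DC→S4→F8→A6→V1→Q9→DC: 22+5+8+11+23+8 = 77
DC→S4→F8→A6→Q9→V1→DC: 22+5+8+18+23+15 = 91
DC→S4→V1→F8→Q9→A6→DC: 22+8+3+20+18+25 = 96
DC→S4→V1→F8→A6→Q9→DC: 22+8+3+8+18+8 = 67
DC→S4→V1→Q9→F8→A6→DC: 22+8+23+20+8+25 = 106
DC→S4→V1→Q9→A6→F8→DC: 22+8+23+18+8+17 = 96
DC→S4→V1→A6→F8→Q9→DC: 22+8+11+8+20+8 = 77
DC→S4→V1→A6→Q9→F8→DC: 22+8+11+18+20+17 = 96
DC→S4→Q9→F8→V1→A6→DC: 22+15+20+3+11+25 = 96
DC→S4→Q9→F8→A6→V1→DC: 22+15+20+8+11+15 = 91
… (46 more)
DC→V1→F8→S4→A6→Q9→DC: 15+3+5+3+18+8 = 52  ← best
The minimum is 52.
One optimal route: DC → V1 → F8 → S4 → A6 → Q9 → DC (or its reverse).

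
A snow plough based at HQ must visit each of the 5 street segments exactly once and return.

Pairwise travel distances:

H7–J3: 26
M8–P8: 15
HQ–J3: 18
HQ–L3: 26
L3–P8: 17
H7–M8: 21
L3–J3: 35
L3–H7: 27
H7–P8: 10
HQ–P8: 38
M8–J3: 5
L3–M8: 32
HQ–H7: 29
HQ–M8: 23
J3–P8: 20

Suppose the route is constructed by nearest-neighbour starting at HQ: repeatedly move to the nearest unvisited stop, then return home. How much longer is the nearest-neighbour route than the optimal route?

The nearest-neighbour route is 4 longer than optimal.

From HQ: J3=18, M8=23, L3=26, H7=29, P8=38 → choose J3 (18).
From J3: M8=5, P8=20, H7=26, L3=35 → choose M8 (5).
From M8: P8=15, H7=21, L3=32 → choose P8 (15).
From P8: H7=10, L3=17 → choose H7 (10).
From H7: L3=27 → choose L3 (27).
NN route HQ → J3 → M8 → P8 → H7 → L3 → HQ costs 101.
Optimal: HQ → L3 → P8 → H7 → M8 → J3 → HQ costs 97 (by enumerating all 60 distinct tours).
Excess = 101 − 97 = 4.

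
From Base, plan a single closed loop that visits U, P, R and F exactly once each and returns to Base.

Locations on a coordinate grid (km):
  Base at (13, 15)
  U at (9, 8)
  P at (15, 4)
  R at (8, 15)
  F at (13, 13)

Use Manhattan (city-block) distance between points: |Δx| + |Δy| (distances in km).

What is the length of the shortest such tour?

Base-U-P-R-F-Base: 11+10+18+7+2 = 48
Base-U-P-F-R-Base: 11+10+11+7+5 = 44
Base-U-R-P-F-Base: 11+8+18+11+2 = 50
Base-U-R-F-P-Base: 11+8+7+11+13 = 50
Base-U-F-P-R-Base: 11+9+11+18+5 = 54
Base-U-F-R-P-Base: 11+9+7+18+13 = 58
Base-P-U-R-F-Base: 13+10+8+7+2 = 40
Base-P-U-F-R-Base: 13+10+9+7+5 = 44
Base-P-R-U-F-Base: 13+18+8+9+2 = 50
Base-P-F-U-R-Base: 13+11+9+8+5 = 46
Base-R-U-P-F-Base: 5+8+10+11+2 = 36
Base-R-P-U-F-Base: 5+18+10+9+2 = 44
The minimum is 36.
One optimal route: Base → R → U → P → F → Base (or its reverse).

36 km — the shortest possible round trip.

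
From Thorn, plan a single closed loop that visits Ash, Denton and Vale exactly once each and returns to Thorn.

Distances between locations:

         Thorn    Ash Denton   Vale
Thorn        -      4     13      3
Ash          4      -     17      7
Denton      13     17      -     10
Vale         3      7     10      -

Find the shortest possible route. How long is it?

There are 3 distinct closed tours to check (reversals are equivalent).
Thorn-Ash-Denton-Vale-Thorn: 4+17+10+3 = 34
Thorn-Ash-Vale-Denton-Thorn: 4+7+10+13 = 34
Thorn-Denton-Ash-Vale-Thorn: 13+17+7+3 = 40
The minimum is 34.
One optimal route: Thorn → Ash → Denton → Vale → Thorn (or its reverse).

Shortest round trip = 34.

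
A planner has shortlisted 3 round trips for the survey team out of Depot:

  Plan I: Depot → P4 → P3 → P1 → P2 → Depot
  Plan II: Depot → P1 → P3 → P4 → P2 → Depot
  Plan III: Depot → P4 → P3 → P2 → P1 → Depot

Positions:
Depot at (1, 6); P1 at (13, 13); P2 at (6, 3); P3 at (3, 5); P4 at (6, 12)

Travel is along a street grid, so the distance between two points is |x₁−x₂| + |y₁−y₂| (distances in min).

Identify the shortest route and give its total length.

Plan I: 11 + 10 + 18 + 17 + 8 = 64
Plan II: 19 + 18 + 10 + 9 + 8 = 64
Plan III: 11 + 10 + 5 + 17 + 19 = 62

Shortest is Plan III, total 62 min.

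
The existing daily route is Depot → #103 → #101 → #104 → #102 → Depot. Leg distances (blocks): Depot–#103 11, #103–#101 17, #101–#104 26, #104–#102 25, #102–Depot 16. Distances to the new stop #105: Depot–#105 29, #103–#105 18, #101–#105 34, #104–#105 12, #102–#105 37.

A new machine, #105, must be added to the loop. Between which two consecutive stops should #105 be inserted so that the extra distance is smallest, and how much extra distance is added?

Minimum extra distance: 20 blocks, inserting #105 between #101 and #104.

Insertion cost between consecutive stops i–j is d(i,#105) + d(#105,j) − d(i,j):
  between Depot and #103: 29 + 18 − 11 = 36
  between #103 and #101: 18 + 34 − 17 = 35
  between #101 and #104: 34 + 12 − 26 = 20
  between #104 and #102: 12 + 37 − 25 = 24
  between #102 and Depot: 37 + 29 − 16 = 50
Cheapest insertion is between #101 and #104, adding 20.
New total = 95 + 20 = 115.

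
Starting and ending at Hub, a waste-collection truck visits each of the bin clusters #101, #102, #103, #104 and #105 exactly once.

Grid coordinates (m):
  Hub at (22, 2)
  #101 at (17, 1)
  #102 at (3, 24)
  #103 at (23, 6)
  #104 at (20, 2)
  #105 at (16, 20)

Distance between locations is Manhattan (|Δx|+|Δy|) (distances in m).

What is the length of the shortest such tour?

With 5 stops there are 5!/2 = 60 distinct round trips (a route and its reverse cost the same).
Hub→#101→#102→#103→#104→#105→Hub: 6+37+38+7+22+24 = 134
Hub→#101→#102→#103→#105→#104→Hub: 6+37+38+21+22+2 = 126
Hub→#101→#102→#104→#103→#105→Hub: 6+37+39+7+21+24 = 134
Hub→#101→#102→#104→#105→#103→Hub: 6+37+39+22+21+5 = 130
Hub→#101→#102→#105→#103→#104→Hub: 6+37+17+21+7+2 = 90
Hub→#101→#102→#105→#104→#103→Hub: 6+37+17+22+7+5 = 94
Hub→#101→#103→#102→#104→#105→Hub: 6+11+38+39+22+24 = 140
Hub→#101→#103→#102→#105→#104→Hub: 6+11+38+17+22+2 = 96
Hub→#101→#103→#104→#102→#105→Hub: 6+11+7+39+17+24 = 104
Hub→#101→#103→#104→#105→#102→Hub: 6+11+7+22+17+41 = 104
Hub→#101→#103→#105→#102→#104→Hub: 6+11+21+17+39+2 = 96
Hub→#101→#103→#105→#104→#102→Hub: 6+11+21+22+39+41 = 140
Hub→#101→#104→#102→#103→#105→Hub: 6+4+39+38+21+24 = 132
Hub→#101→#104→#102→#105→#103→Hub: 6+4+39+17+21+5 = 92
… (46 more)
Hub→#103→#102→#105→#101→#104→Hub: 5+38+17+20+4+2 = 86  ← best
The minimum is 86.
One optimal route: Hub → #103 → #102 → #105 → #101 → #104 → Hub (or its reverse).

Minimum total distance: 86 m.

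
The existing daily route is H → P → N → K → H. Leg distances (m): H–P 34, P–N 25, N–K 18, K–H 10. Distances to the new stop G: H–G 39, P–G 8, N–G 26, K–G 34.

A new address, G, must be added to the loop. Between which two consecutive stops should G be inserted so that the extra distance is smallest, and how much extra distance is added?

Minimum extra distance: 9 m, inserting G between P and N.

Insertion cost between consecutive stops i–j is d(i,G) + d(G,j) − d(i,j):
  between H and P: 39 + 8 − 34 = 13
  between P and N: 8 + 26 − 25 = 9
  between N and K: 26 + 34 − 18 = 42
  between K and H: 34 + 39 − 10 = 63
Cheapest insertion is between P and N, adding 9.
New total = 87 + 9 = 96.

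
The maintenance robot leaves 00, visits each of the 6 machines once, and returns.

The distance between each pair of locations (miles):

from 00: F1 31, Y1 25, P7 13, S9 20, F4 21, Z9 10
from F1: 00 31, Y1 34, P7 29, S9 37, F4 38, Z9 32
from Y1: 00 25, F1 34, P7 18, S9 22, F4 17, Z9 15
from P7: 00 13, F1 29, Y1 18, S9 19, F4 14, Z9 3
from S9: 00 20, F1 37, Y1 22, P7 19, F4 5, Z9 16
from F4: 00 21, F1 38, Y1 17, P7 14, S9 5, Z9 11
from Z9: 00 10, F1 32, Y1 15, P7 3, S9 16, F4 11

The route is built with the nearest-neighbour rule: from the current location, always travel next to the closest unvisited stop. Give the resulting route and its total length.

At 00 the remaining stops are Z9 10, P7 13, S9 20, F4 21, Y1 25, F1 31; go to Z9.
At Z9 the remaining stops are P7 3, F4 11, Y1 15, S9 16, F1 32; go to P7.
At P7 the remaining stops are F4 14, Y1 18, S9 19, F1 29; go to F4.
At F4 the remaining stops are S9 5, Y1 17, F1 38; go to S9.
At S9 the remaining stops are Y1 22, F1 37; go to Y1.
At Y1 the remaining stops are F1 34; go to F1.
Return F1→00: 31.
Total = 10 + 3 + 14 + 5 + 22 + 34 + 31 = 119.

119 miles along 00 → Z9 → P7 → F4 → S9 → Y1 → F1 → 00.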